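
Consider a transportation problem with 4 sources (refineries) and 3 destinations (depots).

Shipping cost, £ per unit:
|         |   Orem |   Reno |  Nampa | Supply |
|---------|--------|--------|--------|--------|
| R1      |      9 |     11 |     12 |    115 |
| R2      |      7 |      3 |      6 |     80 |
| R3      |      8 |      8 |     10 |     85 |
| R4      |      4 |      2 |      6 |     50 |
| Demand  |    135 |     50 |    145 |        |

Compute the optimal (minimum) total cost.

One minimum-cost allocation:
  R1→Orem: 115 × £9 = £1035
  R2→Nampa: 80 × £6 = £480
  R3→Orem: 20 × £8 = £160
  R3→Nampa: 65 × £10 = £650
  R4→Reno: 50 × £2 = £100
Total = 1035 + 480 + 160 + 650 + 100 = £2425.

2425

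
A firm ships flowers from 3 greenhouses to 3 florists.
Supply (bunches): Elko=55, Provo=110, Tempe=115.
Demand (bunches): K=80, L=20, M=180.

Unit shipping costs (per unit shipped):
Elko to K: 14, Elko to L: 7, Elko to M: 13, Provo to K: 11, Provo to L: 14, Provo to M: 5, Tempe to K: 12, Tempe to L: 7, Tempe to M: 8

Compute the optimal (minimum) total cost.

2280

A cheapest plan:
  Elko–K: 35 × 14 = 490
  Elko–L: 20 × 7 = 140
  Provo–M: 110 × 5 = 550
  Tempe–K: 45 × 12 = 540
  Tempe–M: 70 × 8 = 560
Total = 490 + 140 + 550 + 540 + 560 = 2280.
(Supply check: Elko ships 55; Provo ships 110; Tempe ships 115.)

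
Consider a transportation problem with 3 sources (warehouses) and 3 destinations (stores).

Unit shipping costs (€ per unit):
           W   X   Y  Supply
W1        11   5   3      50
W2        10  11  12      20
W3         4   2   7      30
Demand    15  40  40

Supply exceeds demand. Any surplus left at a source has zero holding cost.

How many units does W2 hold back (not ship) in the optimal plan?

5

An optimal plan:
  W1->X: 10 × €5 = €50
  W1->Y: 40 × €3 = €120
  W2->W: 15 × €10 = €150
  W3->X: 30 × €2 = €60
Total cost = €380.
W2 ships 15 of its 20, leaving 5.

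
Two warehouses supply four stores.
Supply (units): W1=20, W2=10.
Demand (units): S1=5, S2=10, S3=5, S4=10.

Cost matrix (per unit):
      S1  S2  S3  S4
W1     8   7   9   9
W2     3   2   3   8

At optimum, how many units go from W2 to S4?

0

Solving gives:
  W1 to S1: 5 × 8 = 40
  W1 to S2: 5 × 7 = 35
  W1 to S4: 10 × 9 = 90
  W2 to S2: 5 × 2 = 10
  W2 to S3: 5 × 3 = 15
Total cost = 190.
The route W2→S4 is not used.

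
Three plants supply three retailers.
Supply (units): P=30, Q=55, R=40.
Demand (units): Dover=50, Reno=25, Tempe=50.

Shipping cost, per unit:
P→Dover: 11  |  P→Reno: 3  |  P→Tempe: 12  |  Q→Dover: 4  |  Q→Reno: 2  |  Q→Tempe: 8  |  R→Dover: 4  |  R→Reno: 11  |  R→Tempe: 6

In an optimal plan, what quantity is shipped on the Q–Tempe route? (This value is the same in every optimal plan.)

The minimum-cost plan:
  P→Reno: 25 units
  P→Tempe: 5 units
  Q→Dover: 50 units
  Q→Tempe: 5 units
  R→Tempe: 40 units
Total cost = 615.
So Q→Tempe carries 5 units.

5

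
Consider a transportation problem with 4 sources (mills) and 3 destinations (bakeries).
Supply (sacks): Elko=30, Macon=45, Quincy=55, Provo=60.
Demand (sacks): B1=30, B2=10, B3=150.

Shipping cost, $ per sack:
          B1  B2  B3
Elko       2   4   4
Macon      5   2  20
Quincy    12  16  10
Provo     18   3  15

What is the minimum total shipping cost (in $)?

1840

An optimal shipping plan:
  Elko->B3: 30 × $4 = $120
  Macon->B1: 30 × $5 = $150
  Macon->B2: 10 × $2 = $20
  Macon->B3: 5 × $20 = $100
  Quincy->B3: 55 × $10 = $550
  Provo->B3: 60 × $15 = $900
Total = 120 + 150 + 20 + 100 + 550 + 900 = $1840.
(Supply check: Elko ships 30; Macon ships 45; Quincy ships 55; Provo ships 60.)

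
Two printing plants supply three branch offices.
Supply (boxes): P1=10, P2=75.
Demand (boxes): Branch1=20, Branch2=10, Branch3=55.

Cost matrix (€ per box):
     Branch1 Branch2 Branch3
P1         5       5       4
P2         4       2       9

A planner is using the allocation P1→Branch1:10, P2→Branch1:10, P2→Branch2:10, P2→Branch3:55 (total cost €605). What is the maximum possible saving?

Current plan cost = 10·5 + 10·4 + 10·2 + 55·9 = €605.
Optimal plan:
  P1 to Branch3: 10 boxes
  P2 to Branch1: 20 boxes
  P2 to Branch2: 10 boxes
  P2 to Branch3: 45 boxes
Optimal cost = €545.
Saving = 605 − 545 = €60.

60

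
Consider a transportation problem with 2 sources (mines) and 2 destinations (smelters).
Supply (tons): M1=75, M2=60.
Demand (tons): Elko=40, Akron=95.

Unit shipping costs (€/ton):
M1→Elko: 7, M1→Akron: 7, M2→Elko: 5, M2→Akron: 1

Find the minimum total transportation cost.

One minimum-cost allocation:
  M1–Elko: 40 × €7 = €280
  M1–Akron: 35 × €7 = €245
  M2–Akron: 60 × €1 = €60
Total = 280 + 245 + 60 = €585.
(Supply check: M1 ships 75; M2 ships 60.)

585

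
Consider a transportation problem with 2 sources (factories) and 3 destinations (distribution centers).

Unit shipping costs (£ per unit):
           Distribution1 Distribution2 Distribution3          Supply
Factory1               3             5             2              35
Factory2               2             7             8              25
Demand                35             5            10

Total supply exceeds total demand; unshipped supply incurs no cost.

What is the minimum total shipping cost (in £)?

A cheapest plan:
  Factory1–Distribution1: 10 pallets
  Factory1–Distribution2: 5 pallets
  Factory1–Distribution3: 10 pallets
  Factory2–Distribution1: 25 pallets
Total cost = £125.

125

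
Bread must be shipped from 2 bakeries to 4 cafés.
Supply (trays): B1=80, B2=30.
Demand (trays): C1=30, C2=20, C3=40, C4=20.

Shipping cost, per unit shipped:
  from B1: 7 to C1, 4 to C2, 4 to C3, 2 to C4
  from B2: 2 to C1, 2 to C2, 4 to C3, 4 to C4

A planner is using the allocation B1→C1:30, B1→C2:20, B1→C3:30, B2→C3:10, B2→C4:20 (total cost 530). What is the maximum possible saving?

190

Current plan cost = 30·7 + 20·4 + 30·4 + 10·4 + 20·4 = 530.
Optimal plan:
  B1->C2: 20 × 4 = 80
  B1->C3: 40 × 4 = 160
  B1->C4: 20 × 2 = 40
  B2->C1: 30 × 2 = 60
Optimal cost = 340.
Saving = 530 − 340 = 190.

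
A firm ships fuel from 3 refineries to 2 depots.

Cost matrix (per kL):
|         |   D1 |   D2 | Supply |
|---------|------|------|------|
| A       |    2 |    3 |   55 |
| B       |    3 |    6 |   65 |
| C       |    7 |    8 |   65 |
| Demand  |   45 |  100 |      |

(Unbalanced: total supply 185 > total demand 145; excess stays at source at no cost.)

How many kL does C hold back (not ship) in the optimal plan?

Minimum-cost shipments:
  A–D2: 55 kL
  B–D1: 45 kL
  B–D2: 20 kL
  C–D2: 25 kL
Total cost = 620.
C ships 25 of its 65, leaving 40.

40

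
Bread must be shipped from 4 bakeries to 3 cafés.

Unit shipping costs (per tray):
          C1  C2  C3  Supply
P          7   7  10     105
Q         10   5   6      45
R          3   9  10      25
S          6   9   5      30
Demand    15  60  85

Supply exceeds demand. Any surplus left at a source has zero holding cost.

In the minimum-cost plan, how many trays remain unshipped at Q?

0

An optimal plan:
  P to C2: 60 × 7 = 420
  Q to C3: 45 × 6 = 270
  R to C1: 15 × 3 = 45
  R to C3: 10 × 10 = 100
  S to C3: 30 × 5 = 150
Total cost = 985.
Q ships 45 of its 45, leaving 0.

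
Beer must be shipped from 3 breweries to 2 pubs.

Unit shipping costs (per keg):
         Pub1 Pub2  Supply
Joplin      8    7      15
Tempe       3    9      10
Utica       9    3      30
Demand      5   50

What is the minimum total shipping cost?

255

Optimal allocation:
  Joplin to Pub2: 15 kegs
  Tempe to Pub1: 5 kegs
  Tempe to Pub2: 5 kegs
  Utica to Pub2: 30 kegs
Total cost = 255.
(Supply check: Joplin ships 15; Tempe ships 10; Utica ships 30.)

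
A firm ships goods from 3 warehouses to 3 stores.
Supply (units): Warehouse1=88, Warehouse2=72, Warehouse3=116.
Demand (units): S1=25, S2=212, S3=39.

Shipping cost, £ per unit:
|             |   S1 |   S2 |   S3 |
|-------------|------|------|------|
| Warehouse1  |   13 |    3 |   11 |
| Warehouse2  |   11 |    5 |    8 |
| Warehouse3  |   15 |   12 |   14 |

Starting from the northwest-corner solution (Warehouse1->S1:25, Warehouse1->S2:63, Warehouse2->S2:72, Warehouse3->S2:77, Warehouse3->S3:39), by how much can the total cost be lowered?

Current plan cost = 25·13 + 63·3 + 72·5 + 77·12 + 39·14 = £2344.
Optimal plan:
  Warehouse1–S2: 88 units
  Warehouse2–S2: 72 units
  Warehouse3–S1: 25 units
  Warehouse3–S2: 52 units
  Warehouse3–S3: 39 units
Optimal cost = £2169.
Saving = 2344 − 2169 = £175.

175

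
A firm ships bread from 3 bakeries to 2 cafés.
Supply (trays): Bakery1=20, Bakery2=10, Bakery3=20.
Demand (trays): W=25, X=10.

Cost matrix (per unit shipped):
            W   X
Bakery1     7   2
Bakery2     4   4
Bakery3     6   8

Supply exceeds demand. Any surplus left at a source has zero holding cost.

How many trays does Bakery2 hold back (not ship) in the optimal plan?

0

An optimal plan:
  Bakery1->X: 10 × 2 = 20
  Bakery2->W: 10 × 4 = 40
  Bakery3->W: 15 × 6 = 90
Total cost = 150.
Bakery2 ships 10 of its 10, leaving 0.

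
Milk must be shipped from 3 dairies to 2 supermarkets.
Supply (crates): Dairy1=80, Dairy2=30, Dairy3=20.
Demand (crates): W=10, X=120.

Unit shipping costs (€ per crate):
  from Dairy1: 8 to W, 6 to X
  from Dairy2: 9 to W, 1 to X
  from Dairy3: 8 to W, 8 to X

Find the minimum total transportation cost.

670

One minimum-cost allocation:
  Dairy1→X: 80 × €6 = €480
  Dairy2→X: 30 × €1 = €30
  Dairy3→W: 10 × €8 = €80
  Dairy3→X: 10 × €8 = €80
Total = 480 + 30 + 80 + 80 = €670.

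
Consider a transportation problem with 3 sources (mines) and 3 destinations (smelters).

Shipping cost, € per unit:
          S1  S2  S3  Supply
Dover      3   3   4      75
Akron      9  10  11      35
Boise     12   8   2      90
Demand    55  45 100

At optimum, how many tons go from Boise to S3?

The minimum-cost plan:
  Dover→S1: 20 × €3 = €60
  Dover→S2: 45 × €3 = €135
  Dover→S3: 10 × €4 = €40
  Akron→S1: 35 × €9 = €315
  Boise→S3: 90 × €2 = €180
Total cost = €730.
So Boise→S3 carries 90 tons.

90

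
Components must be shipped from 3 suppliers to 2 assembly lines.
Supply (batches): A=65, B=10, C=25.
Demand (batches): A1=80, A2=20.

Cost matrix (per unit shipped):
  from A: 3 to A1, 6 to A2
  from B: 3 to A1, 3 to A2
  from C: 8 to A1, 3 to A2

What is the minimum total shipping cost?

An optimal shipping plan:
  A->A1: 65 × 3 = 195
  B->A1: 10 × 3 = 30
  C->A1: 5 × 8 = 40
  C->A2: 20 × 3 = 60
Total = 195 + 30 + 40 + 60 = 325.

325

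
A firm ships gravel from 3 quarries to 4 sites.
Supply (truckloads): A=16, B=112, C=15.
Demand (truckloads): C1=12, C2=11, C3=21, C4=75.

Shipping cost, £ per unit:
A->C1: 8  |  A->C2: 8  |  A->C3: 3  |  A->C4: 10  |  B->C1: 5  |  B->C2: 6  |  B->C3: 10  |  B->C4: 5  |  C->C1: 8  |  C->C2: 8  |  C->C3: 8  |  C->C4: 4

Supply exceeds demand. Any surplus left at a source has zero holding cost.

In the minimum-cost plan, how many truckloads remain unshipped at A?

0

An optimal plan:
  A→C3: 16 × £3 = £48
  B→C1: 12 × £5 = £60
  B→C2: 11 × £6 = £66
  B→C4: 65 × £5 = £325
  C→C3: 5 × £8 = £40
  C→C4: 10 × £4 = £40
Total cost = £579.
A ships 16 of its 16, leaving 0.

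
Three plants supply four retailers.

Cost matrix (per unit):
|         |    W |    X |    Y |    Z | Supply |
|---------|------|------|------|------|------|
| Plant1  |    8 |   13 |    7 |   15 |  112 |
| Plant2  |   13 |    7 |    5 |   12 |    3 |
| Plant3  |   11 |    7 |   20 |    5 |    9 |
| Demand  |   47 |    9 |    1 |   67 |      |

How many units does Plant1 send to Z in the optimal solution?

Solving gives:
  Plant1–W: 47 × 8 = 376
  Plant1–X: 6 × 13 = 78
  Plant1–Y: 1 × 7 = 7
  Plant1–Z: 58 × 15 = 870
  Plant2–X: 3 × 7 = 21
  Plant3–Z: 9 × 5 = 45
Total cost = 1397.
So Plant1→Z carries 58 units.

58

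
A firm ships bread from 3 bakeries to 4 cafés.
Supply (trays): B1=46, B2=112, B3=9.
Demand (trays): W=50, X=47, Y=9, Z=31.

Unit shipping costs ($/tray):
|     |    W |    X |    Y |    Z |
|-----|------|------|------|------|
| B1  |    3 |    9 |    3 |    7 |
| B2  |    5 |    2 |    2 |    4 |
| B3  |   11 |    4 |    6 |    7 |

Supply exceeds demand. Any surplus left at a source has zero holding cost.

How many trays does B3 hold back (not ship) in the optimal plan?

9

An optimal plan:
  B1–W: 46 × $3 = $138
  B2–W: 4 × $5 = $20
  B2–X: 47 × $2 = $94
  B2–Y: 9 × $2 = $18
  B2–Z: 31 × $4 = $124
Total cost = $394.
B3 ships 0 of its 9, leaving 9.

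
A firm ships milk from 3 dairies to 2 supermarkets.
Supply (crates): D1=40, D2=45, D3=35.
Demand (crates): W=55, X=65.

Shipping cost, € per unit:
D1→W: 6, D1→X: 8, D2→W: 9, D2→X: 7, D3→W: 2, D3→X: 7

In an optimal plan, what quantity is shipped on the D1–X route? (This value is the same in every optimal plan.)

Solving gives:
  D1→W: 20 × €6 = €120
  D1→X: 20 × €8 = €160
  D2→X: 45 × €7 = €315
  D3→W: 35 × €2 = €70
Total cost = €665.
So D1→X carries 20 crates.

20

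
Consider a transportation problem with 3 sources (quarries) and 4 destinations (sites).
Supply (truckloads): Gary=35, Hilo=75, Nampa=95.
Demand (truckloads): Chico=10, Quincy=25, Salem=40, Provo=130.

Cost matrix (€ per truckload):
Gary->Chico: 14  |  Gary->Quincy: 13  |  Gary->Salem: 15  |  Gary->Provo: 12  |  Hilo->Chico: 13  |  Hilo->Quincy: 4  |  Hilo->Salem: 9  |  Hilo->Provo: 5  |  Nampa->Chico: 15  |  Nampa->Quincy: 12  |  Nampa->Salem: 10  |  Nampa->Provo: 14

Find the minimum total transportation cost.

1925

One minimum-cost allocation:
  Gary to Provo: 35 × €12 = €420
  Hilo to Provo: 75 × €5 = €375
  Nampa to Chico: 10 × €15 = €150
  Nampa to Quincy: 25 × €12 = €300
  Nampa to Salem: 40 × €10 = €400
  Nampa to Provo: 20 × €14 = €280
Total = 420 + 375 + 150 + 300 + 400 + 280 = €1925.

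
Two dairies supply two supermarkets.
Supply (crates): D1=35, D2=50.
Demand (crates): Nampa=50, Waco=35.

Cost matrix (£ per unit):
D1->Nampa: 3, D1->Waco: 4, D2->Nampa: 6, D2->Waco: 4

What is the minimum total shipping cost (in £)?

One minimum-cost allocation:
  D1–Nampa: 35 crates
  D2–Nampa: 15 crates
  D2–Waco: 35 crates
Total cost = £335.
(Supply check: D1 ships 35; D2 ships 50.)

335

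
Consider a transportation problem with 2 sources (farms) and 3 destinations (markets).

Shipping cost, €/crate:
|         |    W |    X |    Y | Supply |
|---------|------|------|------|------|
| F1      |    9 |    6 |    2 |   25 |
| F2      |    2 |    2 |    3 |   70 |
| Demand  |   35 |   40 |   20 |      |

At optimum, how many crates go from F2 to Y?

0

Solving gives:
  F1–X: 5 crates
  F1–Y: 20 crates
  F2–W: 35 crates
  F2–X: 35 crates
Total cost = €210.
The route F2→Y is not used.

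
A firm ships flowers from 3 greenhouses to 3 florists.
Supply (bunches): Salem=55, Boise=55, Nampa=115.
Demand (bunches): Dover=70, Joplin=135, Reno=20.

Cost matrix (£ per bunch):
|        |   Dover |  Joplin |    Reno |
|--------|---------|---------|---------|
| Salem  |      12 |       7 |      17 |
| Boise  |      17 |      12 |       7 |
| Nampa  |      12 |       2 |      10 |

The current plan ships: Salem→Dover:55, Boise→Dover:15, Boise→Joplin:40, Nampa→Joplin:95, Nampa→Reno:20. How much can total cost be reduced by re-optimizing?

260

Current plan cost = 55·12 + 15·17 + 40·12 + 95·2 + 20·10 = £1785.
Optimal plan:
  Salem→Dover: 35 × £12 = £420
  Salem→Joplin: 20 × £7 = £140
  Boise→Dover: 35 × £17 = £595
  Boise→Reno: 20 × £7 = £140
  Nampa→Joplin: 115 × £2 = £230
Optimal cost = £1525.
Saving = 1785 − 1525 = £260.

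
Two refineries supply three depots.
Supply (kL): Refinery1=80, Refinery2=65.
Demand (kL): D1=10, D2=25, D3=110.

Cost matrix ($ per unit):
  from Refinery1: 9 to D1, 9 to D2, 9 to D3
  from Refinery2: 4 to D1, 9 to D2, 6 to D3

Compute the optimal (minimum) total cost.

An optimal shipping plan:
  Refinery1 to D2: 25 × $9 = $225
  Refinery1 to D3: 55 × $9 = $495
  Refinery2 to D1: 10 × $4 = $40
  Refinery2 to D3: 55 × $6 = $330
Total = 225 + 495 + 40 + 330 = $1090.
(Supply check: Refinery1 ships 80; Refinery2 ships 65.)

1090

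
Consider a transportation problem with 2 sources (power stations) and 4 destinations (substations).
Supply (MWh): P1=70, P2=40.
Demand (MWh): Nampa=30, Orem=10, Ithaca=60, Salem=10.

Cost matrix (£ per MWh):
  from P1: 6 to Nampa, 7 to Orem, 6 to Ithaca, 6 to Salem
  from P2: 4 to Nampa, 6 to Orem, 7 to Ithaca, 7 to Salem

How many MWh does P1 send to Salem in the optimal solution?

Solving gives:
  P1→Ithaca: 60 × £6 = £360
  P1→Salem: 10 × £6 = £60
  P2→Nampa: 30 × £4 = £120
  P2→Orem: 10 × £6 = £60
Total cost = £600.
So P1→Salem carries 10 MWh.

10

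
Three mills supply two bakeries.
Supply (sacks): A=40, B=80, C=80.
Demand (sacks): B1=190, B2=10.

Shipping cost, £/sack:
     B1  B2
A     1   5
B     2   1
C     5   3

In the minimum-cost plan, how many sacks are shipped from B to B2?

0

Solving gives:
  A->B1: 40 × £1 = £40
  B->B1: 80 × £2 = £160
  C->B1: 70 × £5 = £350
  C->B2: 10 × £3 = £30
Total cost = £580.
The route B→B2 is not used.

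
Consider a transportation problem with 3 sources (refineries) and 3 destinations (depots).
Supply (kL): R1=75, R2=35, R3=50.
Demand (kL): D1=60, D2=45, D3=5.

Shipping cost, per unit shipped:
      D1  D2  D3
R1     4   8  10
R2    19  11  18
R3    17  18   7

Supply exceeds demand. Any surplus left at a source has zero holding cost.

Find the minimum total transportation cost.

Optimal allocation:
  R1→D1: 60 × 4 = 240
  R1→D2: 15 × 8 = 120
  R2→D2: 30 × 11 = 330
  R3→D3: 5 × 7 = 35
Total = 240 + 120 + 330 + 35 = 725.

725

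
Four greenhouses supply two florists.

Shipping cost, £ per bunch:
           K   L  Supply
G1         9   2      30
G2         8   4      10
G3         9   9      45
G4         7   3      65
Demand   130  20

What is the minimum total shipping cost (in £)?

1070

A cheapest plan:
  G1–K: 10 × £9 = £90
  G1–L: 20 × £2 = £40
  G2–K: 10 × £8 = £80
  G3–K: 45 × £9 = £405
  G4–K: 65 × £7 = £455
Total = 90 + 40 + 80 + 405 + 455 = £1070.
(Supply check: G1 ships 30; G2 ships 10; G3 ships 45; G4 ships 65.)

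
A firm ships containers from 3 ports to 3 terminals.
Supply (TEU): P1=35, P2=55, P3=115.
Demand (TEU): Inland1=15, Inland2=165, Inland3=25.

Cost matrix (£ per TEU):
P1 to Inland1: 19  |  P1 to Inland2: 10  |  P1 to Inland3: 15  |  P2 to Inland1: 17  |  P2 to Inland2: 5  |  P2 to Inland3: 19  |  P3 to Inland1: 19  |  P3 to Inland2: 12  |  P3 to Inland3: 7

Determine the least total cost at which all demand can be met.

Optimal allocation:
  P1→Inland2: 35 × £10 = £350
  P2→Inland2: 55 × £5 = £275
  P3→Inland1: 15 × £19 = £285
  P3→Inland2: 75 × £12 = £900
  P3→Inland3: 25 × £7 = £175
Total = 350 + 275 + 285 + 900 + 175 = £1985.

1985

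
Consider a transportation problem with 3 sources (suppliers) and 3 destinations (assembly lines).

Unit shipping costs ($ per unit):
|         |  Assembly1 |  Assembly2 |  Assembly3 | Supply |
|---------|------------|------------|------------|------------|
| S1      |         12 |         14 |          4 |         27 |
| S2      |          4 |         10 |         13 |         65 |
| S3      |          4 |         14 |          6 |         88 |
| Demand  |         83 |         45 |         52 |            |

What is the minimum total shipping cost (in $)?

Optimal allocation:
  S1→Assembly3: 27 batches
  S2→Assembly1: 20 batches
  S2→Assembly2: 45 batches
  S3→Assembly1: 63 batches
  S3→Assembly3: 25 batches
Total cost = $1040.

1040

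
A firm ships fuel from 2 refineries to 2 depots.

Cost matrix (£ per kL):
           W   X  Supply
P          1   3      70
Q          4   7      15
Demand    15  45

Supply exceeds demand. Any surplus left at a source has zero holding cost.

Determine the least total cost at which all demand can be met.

One minimum-cost allocation:
  P–W: 15 × £1 = £15
  P–X: 45 × £3 = £135
Total = 15 + 135 = £150.
(Supply check: P ships 60; Q ships 0.)

150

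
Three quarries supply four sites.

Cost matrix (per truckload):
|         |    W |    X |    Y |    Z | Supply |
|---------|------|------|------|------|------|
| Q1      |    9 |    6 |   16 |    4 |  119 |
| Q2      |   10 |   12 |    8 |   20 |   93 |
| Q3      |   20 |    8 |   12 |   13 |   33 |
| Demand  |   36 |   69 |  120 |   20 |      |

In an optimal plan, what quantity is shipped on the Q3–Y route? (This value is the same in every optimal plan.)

Solving gives:
  Q1->W: 36 × 9 = 324
  Q1->X: 63 × 6 = 378
  Q1->Z: 20 × 4 = 80
  Q2->Y: 93 × 8 = 744
  Q3->X: 6 × 8 = 48
  Q3->Y: 27 × 12 = 324
Total cost = 1898.
So Q3→Y carries 27 truckloads.

27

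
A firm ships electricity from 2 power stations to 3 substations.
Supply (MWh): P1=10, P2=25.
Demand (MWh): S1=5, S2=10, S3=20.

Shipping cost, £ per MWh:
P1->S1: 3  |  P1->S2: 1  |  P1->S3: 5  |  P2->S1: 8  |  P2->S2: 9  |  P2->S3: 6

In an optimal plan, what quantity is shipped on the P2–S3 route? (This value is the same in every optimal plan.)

The minimum-cost plan:
  P1–S2: 10 × £1 = £10
  P2–S1: 5 × £8 = £40
  P2–S3: 20 × £6 = £120
Total cost = £170.
So P2→S3 carries 20 MWh.

20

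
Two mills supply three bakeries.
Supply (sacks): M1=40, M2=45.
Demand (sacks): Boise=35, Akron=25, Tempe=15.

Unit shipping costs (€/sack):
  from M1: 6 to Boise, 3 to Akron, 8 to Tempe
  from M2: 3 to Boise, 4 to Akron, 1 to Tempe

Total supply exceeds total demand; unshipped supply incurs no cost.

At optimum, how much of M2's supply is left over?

0

An optimal plan:
  M1–Boise: 5 sacks
  M1–Akron: 25 sacks
  M2–Boise: 30 sacks
  M2–Tempe: 15 sacks
Total cost = €210.
M2 ships 45 of its 45, leaving 0.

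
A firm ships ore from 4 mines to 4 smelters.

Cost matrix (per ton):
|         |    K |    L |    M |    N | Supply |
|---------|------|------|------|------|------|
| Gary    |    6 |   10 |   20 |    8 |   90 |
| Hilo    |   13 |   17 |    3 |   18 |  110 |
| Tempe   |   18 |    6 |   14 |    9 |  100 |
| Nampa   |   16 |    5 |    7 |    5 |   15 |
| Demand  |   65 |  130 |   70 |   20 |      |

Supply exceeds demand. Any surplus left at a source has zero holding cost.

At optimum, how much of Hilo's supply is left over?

30

Minimum-cost shipments:
  Gary->K: 65 tons
  Gary->L: 5 tons
  Gary->N: 20 tons
  Hilo->L: 10 tons
  Hilo->M: 70 tons
  Tempe->L: 100 tons
  Nampa->L: 15 tons
Total cost = 1655.
Hilo ships 80 of its 110, leaving 30.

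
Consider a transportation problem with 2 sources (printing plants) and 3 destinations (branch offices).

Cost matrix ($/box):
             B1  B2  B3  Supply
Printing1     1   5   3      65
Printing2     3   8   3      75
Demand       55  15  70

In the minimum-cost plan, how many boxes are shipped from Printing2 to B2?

The minimum-cost plan:
  Printing1–B1: 50 × $1 = $50
  Printing1–B2: 15 × $5 = $75
  Printing2–B1: 5 × $3 = $15
  Printing2–B3: 70 × $3 = $210
Total cost = $350.
The route Printing2→B2 is not used.

0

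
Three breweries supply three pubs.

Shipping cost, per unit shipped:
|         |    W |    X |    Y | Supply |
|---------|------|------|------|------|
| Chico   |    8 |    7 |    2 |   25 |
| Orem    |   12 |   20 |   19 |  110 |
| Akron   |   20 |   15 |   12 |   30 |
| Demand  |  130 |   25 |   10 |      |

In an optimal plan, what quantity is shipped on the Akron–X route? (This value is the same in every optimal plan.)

Solving gives:
  Chico->W: 20 × 8 = 160
  Chico->Y: 5 × 2 = 10
  Orem->W: 110 × 12 = 1320
  Akron->X: 25 × 15 = 375
  Akron->Y: 5 × 12 = 60
Total cost = 1925.
So Akron→X carries 25 kegs.

25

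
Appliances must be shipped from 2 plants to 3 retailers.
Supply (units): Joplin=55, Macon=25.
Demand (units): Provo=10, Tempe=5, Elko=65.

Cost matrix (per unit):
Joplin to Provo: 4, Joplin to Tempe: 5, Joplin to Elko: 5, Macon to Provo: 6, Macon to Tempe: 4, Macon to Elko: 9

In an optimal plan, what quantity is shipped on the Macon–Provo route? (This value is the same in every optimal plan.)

10

The minimum-cost plan:
  Joplin->Elko: 55 × 5 = 275
  Macon->Provo: 10 × 6 = 60
  Macon->Tempe: 5 × 4 = 20
  Macon->Elko: 10 × 9 = 90
Total cost = 445.
So Macon→Provo carries 10 units.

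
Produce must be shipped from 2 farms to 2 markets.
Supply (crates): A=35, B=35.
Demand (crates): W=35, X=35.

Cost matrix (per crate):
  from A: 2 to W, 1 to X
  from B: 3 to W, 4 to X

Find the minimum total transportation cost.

140

An optimal shipping plan:
  A to X: 35 crates
  B to W: 35 crates
Total cost = 140.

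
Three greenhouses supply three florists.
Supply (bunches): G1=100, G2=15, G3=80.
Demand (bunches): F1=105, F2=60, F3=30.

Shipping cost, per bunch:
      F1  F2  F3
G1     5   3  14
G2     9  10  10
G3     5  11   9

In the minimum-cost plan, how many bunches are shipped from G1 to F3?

The minimum-cost plan:
  G1->F1: 40 bunches
  G1->F2: 60 bunches
  G2->F3: 15 bunches
  G3->F1: 65 bunches
  G3->F3: 15 bunches
Total cost = 990.
The route G1→F3 is not used.

0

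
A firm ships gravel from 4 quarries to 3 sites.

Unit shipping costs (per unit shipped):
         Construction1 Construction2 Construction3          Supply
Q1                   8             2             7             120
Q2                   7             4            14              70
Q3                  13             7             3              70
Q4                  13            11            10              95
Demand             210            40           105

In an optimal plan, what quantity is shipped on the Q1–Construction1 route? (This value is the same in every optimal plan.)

Solving gives:
  Q1->Construction1: 80 × 8 = 640
  Q1->Construction2: 40 × 2 = 80
  Q2->Construction1: 70 × 7 = 490
  Q3->Construction3: 70 × 3 = 210
  Q4->Construction1: 60 × 13 = 780
  Q4->Construction3: 35 × 10 = 350
Total cost = 2550.
So Q1→Construction1 carries 80 truckloads.

80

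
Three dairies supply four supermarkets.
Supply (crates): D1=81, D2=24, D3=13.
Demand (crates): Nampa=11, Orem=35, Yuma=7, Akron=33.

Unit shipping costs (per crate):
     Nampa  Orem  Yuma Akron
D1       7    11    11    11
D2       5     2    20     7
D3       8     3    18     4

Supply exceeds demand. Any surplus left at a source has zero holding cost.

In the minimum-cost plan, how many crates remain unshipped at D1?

32

An optimal plan:
  D1 to Nampa: 11 crates
  D1 to Yuma: 7 crates
  D1 to Akron: 31 crates
  D2 to Orem: 24 crates
  D3 to Orem: 11 crates
  D3 to Akron: 2 crates
Total cost = 584.
D1 ships 49 of its 81, leaving 32.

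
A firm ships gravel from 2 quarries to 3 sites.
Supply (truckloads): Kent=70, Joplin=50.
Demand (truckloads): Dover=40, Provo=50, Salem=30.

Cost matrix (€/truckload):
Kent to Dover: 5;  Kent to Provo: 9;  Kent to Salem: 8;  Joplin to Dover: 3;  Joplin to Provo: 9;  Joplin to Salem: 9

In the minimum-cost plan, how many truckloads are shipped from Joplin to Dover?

40

Optimal shipments:
  Kent to Provo: 40 × €9 = €360
  Kent to Salem: 30 × €8 = €240
  Joplin to Dover: 40 × €3 = €120
  Joplin to Provo: 10 × €9 = €90
Total cost = €810.
So Joplin→Dover carries 40 truckloads.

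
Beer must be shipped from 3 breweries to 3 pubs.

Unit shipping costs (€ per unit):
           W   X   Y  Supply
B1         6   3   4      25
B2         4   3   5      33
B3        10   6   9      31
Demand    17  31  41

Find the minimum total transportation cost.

An optimal shipping plan:
  B1->Y: 25 kegs
  B2->W: 17 kegs
  B2->Y: 16 kegs
  B3->X: 31 kegs
Total cost = €434.
(Supply check: B1 ships 25; B2 ships 33; B3 ships 31.)

434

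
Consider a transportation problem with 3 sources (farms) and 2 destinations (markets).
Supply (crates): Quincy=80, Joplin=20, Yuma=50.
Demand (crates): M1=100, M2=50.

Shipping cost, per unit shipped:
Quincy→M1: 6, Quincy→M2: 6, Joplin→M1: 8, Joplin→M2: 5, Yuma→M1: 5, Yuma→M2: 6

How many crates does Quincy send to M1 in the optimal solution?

50

Optimal shipments:
  Quincy→M1: 50 × 6 = 300
  Quincy→M2: 30 × 6 = 180
  Joplin→M2: 20 × 5 = 100
  Yuma→M1: 50 × 5 = 250
Total cost = 830.
So Quincy→M1 carries 50 crates.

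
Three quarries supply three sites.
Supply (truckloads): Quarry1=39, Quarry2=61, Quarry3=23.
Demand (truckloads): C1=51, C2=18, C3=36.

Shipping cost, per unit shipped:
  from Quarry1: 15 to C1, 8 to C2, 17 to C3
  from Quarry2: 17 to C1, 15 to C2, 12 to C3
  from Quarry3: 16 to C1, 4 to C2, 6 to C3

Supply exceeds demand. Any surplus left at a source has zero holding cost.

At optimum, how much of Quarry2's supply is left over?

An optimal plan:
  Quarry1–C1: 21 × 15 = 315
  Quarry1–C2: 18 × 8 = 144
  Quarry2–C1: 30 × 17 = 510
  Quarry2–C3: 13 × 12 = 156
  Quarry3–C3: 23 × 6 = 138
Total cost = 1263.
Quarry2 ships 43 of its 61, leaving 18.

18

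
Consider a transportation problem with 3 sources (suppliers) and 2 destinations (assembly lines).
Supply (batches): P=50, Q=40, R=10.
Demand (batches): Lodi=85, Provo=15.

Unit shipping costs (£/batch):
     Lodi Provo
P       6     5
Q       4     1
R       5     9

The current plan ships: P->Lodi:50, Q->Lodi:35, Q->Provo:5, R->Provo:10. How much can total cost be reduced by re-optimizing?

Current plan cost = 50·6 + 35·4 + 5·1 + 10·9 = £535.
Optimal plan:
  P->Lodi: 50 × £6 = £300
  Q->Lodi: 25 × £4 = £100
  Q->Provo: 15 × £1 = £15
  R->Lodi: 10 × £5 = £50
Optimal cost = £465.
Saving = 535 − 465 = £70.

70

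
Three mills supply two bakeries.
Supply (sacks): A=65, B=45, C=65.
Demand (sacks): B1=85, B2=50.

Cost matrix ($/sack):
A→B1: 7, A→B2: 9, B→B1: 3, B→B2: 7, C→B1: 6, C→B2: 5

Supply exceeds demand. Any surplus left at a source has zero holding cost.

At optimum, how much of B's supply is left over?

Minimum-cost shipments:
  A->B1: 25 × $7 = $175
  B->B1: 45 × $3 = $135
  C->B1: 15 × $6 = $90
  C->B2: 50 × $5 = $250
Total cost = $650.
B ships 45 of its 45, leaving 0.

0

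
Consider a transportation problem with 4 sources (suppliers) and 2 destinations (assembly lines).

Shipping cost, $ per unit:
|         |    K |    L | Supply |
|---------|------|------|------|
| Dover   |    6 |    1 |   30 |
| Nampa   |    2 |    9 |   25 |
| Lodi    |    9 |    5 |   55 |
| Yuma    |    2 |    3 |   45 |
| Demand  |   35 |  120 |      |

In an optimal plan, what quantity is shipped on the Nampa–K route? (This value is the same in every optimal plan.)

Optimal shipments:
  Dover to L: 30 × $1 = $30
  Nampa to K: 25 × $2 = $50
  Lodi to L: 55 × $5 = $275
  Yuma to K: 10 × $2 = $20
  Yuma to L: 35 × $3 = $105
Total cost = $480.
So Nampa→K carries 25 batches.

25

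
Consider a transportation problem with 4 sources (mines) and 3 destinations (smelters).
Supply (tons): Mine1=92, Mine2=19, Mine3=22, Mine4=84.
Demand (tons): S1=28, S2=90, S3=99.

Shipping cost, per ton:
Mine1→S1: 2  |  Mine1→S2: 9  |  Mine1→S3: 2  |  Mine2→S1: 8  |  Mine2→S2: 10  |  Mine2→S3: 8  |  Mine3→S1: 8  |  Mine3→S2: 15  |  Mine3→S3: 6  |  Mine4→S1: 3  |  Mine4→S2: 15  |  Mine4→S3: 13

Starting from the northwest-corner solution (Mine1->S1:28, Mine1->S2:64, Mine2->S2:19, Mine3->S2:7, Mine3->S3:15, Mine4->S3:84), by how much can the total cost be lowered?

574

Current plan cost = 28·2 + 64·9 + 19·10 + 7·15 + 15·6 + 84·13 = 2109.
Optimal plan:
  Mine1–S2: 15 × 9 = 135
  Mine1–S3: 77 × 2 = 154
  Mine2–S2: 19 × 10 = 190
  Mine3–S3: 22 × 6 = 132
  Mine4–S1: 28 × 3 = 84
  Mine4–S2: 56 × 15 = 840
Optimal cost = 1535.
Saving = 2109 − 1535 = 574.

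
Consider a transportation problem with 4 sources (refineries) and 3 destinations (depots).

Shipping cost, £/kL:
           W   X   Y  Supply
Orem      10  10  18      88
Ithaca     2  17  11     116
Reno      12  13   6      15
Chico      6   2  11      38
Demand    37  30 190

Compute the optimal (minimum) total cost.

2765

A cheapest plan:
  Orem->Y: 88 × £18 = £1584
  Ithaca->W: 37 × £2 = £74
  Ithaca->Y: 79 × £11 = £869
  Reno->Y: 15 × £6 = £90
  Chico->X: 30 × £2 = £60
  Chico->Y: 8 × £11 = £88
Total = 1584 + 74 + 869 + 90 + 60 + 88 = £2765.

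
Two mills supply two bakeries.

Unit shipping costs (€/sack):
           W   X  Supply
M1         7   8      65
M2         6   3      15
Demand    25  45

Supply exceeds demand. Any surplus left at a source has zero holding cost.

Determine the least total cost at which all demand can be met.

460

A cheapest plan:
  M1–W: 25 × €7 = €175
  M1–X: 30 × €8 = €240
  M2–X: 15 × €3 = €45
Total = 175 + 240 + 45 = €460.
(Supply check: M1 ships 55; M2 ships 15.)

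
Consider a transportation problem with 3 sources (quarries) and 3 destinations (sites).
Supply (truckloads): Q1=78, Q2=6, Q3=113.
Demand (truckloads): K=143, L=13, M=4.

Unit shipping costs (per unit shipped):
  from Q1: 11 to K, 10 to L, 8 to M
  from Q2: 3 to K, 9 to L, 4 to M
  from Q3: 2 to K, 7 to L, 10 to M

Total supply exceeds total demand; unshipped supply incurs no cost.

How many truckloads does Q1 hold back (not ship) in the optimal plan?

37

An optimal plan:
  Q1–K: 24 × 11 = 264
  Q1–L: 13 × 10 = 130
  Q1–M: 4 × 8 = 32
  Q2–K: 6 × 3 = 18
  Q3–K: 113 × 2 = 226
Total cost = 670.
Q1 ships 41 of its 78, leaving 37.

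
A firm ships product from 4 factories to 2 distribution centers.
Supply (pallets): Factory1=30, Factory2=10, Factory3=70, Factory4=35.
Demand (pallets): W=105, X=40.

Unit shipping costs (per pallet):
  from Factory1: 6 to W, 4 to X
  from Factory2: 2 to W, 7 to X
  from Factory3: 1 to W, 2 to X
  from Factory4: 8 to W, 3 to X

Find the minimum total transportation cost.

365

A cheapest plan:
  Factory1->W: 25 × 6 = 150
  Factory1->X: 5 × 4 = 20
  Factory2->W: 10 × 2 = 20
  Factory3->W: 70 × 1 = 70
  Factory4->X: 35 × 3 = 105
Total = 150 + 20 + 20 + 70 + 105 = 365.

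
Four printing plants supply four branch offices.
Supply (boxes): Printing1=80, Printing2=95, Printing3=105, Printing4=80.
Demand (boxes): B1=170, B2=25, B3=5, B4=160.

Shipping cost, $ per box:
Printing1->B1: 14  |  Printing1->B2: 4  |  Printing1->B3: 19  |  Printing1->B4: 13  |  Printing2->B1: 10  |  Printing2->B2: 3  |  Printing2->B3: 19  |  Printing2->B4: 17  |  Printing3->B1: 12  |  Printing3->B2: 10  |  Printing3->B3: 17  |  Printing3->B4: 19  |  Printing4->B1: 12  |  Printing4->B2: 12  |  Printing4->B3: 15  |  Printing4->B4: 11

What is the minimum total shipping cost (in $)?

Optimal allocation:
  Printing1→B4: 80 × $13 = $1040
  Printing2→B1: 70 × $10 = $700
  Printing2→B2: 25 × $3 = $75
  Printing3→B1: 100 × $12 = $1200
  Printing3→B3: 5 × $17 = $85
  Printing4→B4: 80 × $11 = $880
Total = 1040 + 700 + 75 + 1200 + 85 + 880 = $3980.
(Supply check: Printing1 ships 80; Printing2 ships 95; Printing3 ships 105; Printing4 ships 80.)

3980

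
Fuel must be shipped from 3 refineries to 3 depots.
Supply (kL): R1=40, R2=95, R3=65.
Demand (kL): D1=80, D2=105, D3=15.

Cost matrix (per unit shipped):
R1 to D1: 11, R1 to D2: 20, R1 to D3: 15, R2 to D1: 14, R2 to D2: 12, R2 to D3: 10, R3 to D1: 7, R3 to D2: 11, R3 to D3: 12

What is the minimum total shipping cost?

Optimal allocation:
  R1→D1: 40 × 11 = 440
  R2→D2: 80 × 12 = 960
  R2→D3: 15 × 10 = 150
  R3→D1: 40 × 7 = 280
  R3→D2: 25 × 11 = 275
Total = 440 + 960 + 150 + 280 + 275 = 2105.

2105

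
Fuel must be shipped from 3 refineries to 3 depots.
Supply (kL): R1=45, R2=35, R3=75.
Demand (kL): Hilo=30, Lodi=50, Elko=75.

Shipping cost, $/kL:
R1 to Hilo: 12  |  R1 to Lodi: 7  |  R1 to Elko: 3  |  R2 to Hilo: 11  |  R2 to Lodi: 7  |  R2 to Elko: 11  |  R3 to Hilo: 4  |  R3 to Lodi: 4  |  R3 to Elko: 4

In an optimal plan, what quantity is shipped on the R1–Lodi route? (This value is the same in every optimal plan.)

0

Optimal shipments:
  R1->Elko: 45 × $3 = $135
  R2->Lodi: 35 × $7 = $245
  R3->Hilo: 30 × $4 = $120
  R3->Lodi: 15 × $4 = $60
  R3->Elko: 30 × $4 = $120
Total cost = $680.
The route R1→Lodi is not used.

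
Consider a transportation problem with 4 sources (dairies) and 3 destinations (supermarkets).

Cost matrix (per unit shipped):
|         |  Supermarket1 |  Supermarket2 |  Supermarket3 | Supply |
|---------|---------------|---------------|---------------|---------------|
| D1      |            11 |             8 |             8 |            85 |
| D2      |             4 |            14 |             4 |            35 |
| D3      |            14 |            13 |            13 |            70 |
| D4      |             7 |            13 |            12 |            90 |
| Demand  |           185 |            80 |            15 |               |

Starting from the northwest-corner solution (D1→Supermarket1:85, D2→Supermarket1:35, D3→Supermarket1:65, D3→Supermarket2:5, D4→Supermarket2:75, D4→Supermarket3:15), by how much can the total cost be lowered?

Current plan cost = 85·11 + 35·4 + 65·14 + 5·13 + 75·13 + 15·12 = 3205.
Optimal plan:
  D1→Supermarket2: 80 crates
  D1→Supermarket3: 5 crates
  D2→Supermarket1: 35 crates
  D3→Supermarket1: 60 crates
  D3→Supermarket3: 10 crates
  D4→Supermarket1: 90 crates
Optimal cost = 2420.
Saving = 3205 − 2420 = 785.

785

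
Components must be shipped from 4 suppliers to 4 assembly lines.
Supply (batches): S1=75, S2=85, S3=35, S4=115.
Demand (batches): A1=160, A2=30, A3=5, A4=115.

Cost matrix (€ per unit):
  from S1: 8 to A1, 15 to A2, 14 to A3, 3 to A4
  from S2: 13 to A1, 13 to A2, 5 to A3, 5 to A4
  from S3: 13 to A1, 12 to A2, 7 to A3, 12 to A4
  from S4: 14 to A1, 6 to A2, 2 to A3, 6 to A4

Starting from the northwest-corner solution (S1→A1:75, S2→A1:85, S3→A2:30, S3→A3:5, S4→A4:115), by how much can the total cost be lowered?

Current plan cost = 75·8 + 85·13 + 30·12 + 5·7 + 115·6 = €2790.
Optimal plan:
  S1 to A1: 75 × €8 = €600
  S2 to A4: 85 × €5 = €425
  S3 to A1: 35 × €13 = €455
  S4 to A1: 50 × €14 = €700
  S4 to A2: 30 × €6 = €180
  S4 to A3: 5 × €2 = €10
  S4 to A4: 30 × €6 = €180
Optimal cost = €2550.
Saving = 2790 − 2550 = €240.

240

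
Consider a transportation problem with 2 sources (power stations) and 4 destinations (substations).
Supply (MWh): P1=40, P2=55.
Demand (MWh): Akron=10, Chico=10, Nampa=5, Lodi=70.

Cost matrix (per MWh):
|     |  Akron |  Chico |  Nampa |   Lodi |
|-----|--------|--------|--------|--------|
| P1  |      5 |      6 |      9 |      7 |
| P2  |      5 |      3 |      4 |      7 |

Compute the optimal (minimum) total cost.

An optimal shipping plan:
  P1->Akron: 10 × 5 = 50
  P1->Lodi: 30 × 7 = 210
  P2->Chico: 10 × 3 = 30
  P2->Nampa: 5 × 4 = 20
  P2->Lodi: 40 × 7 = 280
Total = 50 + 210 + 30 + 20 + 280 = 590.
(Supply check: P1 ships 40; P2 ships 55.)

590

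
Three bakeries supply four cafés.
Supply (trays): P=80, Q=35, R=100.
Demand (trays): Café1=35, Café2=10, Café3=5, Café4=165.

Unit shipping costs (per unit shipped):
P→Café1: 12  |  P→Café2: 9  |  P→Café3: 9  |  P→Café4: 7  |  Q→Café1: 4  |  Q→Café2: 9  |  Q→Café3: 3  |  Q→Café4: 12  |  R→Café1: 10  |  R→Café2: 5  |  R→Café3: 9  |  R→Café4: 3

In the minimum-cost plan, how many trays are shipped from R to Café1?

Solving gives:
  P–Café2: 10 × 9 = 90
  P–Café3: 5 × 9 = 45
  P–Café4: 65 × 7 = 455
  Q–Café1: 35 × 4 = 140
  R–Café4: 100 × 3 = 300
Total cost = 1030.
The route R→Café1 is not used.

0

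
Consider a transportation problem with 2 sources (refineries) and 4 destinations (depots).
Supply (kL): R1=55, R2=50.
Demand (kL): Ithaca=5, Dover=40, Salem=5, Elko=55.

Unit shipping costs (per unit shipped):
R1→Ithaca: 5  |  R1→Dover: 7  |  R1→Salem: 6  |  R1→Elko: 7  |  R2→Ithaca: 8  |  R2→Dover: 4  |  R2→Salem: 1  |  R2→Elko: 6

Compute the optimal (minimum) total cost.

570

A cheapest plan:
  R1 to Ithaca: 5 kL
  R1 to Elko: 50 kL
  R2 to Dover: 40 kL
  R2 to Salem: 5 kL
  R2 to Elko: 5 kL
Total cost = 570.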